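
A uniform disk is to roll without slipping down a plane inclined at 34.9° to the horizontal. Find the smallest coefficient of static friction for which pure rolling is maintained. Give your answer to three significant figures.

μ_min ≈ 0.233

With I = (1/2)MR², the ratio k = I/(MR²) is 0.5.
Newton's second law down the slope: Mg sinθ − f = Ma. The torque equation fR = Iα (with α = a/R) gives f = kMa.
These give a = g sinθ/(1+k) and the required friction f = kMg sinθ/(1+k).
The normal force is N = Mg cosθ, so μ_min = f/N = k tanθ/(1+k).
μ_min = 0.5 × tan34.9° / 1.5 ≈ 0.233.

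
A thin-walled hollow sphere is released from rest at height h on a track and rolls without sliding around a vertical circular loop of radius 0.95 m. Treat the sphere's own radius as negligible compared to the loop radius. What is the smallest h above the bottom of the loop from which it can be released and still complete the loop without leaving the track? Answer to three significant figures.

Here I = (2/3)MR², so the shape factor k = I/(MR²) = 2/3.
At the top of the loop, the minimum-contact condition is Mg = Mv_top²/r, so v_top² = gr.
With ω = v/R, the kinetic energy at speed v is ½(1+k)Mv² = (5/6)Mv².
Energy conservation from release (height h) to the top (height 2r): Mgh = Mg(2r) + (5/6)M·gr.
Thus h_min = 2r + (1+k)r/2 = r(2 + 1.667/2) = 0.95 × 2.833 ≈ 2.69 m.

h_min ≈ 2.69 m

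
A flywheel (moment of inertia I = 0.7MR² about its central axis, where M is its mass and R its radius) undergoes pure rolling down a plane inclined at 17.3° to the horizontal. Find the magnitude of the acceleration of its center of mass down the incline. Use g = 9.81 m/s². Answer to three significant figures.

The moment of inertia is 0.7MR², giving k ≡ I/(MR²) = 0.7.
Along the incline Mg sinθ − f = Ma, and torque about the center fR = Iα = kMR²(a/R) gives f = kMa.
Eliminating f: Mg sinθ = (1+k)Ma, so a = g sinθ/(1+k) = 9.81 × sin17.3° / 1.7 ≈ 1.72 m/s².

a ≈ 1.72 m/s²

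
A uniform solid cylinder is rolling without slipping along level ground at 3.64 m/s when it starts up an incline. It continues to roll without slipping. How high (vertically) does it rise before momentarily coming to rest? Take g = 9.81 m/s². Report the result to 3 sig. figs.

h ≈ 1.01 m

The moment of inertia is (1/2)MR², giving k ≡ I/(MR²) = 0.5.
The rolling condition ω = v/R makes the rotational term ½I(v/R)² = ½kMv², so KE_total = ½(1+k)Mv² = (3/4)Mv².
At the top the kinetic energy is zero, so (3/4)Mv₀² = Mgh.
Thus h = (1+k)v₀²/(2g) = 1.5 × 3.64² / (2 × 9.81) ≈ 1.01 m.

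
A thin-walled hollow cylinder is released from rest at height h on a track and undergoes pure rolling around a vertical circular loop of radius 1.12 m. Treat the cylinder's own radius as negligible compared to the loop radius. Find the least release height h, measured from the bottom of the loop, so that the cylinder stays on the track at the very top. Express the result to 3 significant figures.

h_min ≈ 3.36 m

With I = MR², the ratio k = I/(MR²) is 1.
At the top of the loop, the minimum-contact condition is Mg = Mv_top²/r, so v_top² = gr.
With ω = v/R, the kinetic energy at speed v is ½(1+k)Mv² = Mv².
Energy conservation from release (height h) to the top (height 2r): Mgh = Mg(2r) + M·gr.
Thus h_min = 2r + (1+k)r/2 = r(2 + 2/2) = 1.12 × 3 ≈ 3.36 m.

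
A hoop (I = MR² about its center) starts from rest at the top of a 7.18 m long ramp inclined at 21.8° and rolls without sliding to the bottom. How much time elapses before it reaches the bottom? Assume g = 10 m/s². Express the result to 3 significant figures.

For this body I = MR², i.e. k = I/(MR²) = 1.
Along the incline Mg sinθ − f = Ma, and torque about the center fR = Iα = kMR²(a/R) gives f = kMa.
Hence a = g sinθ/(1+k) = 10×sin21.8°/2 = 1.857 m/s².
With constant a from rest, t = √(2L/a) = √(2·7.18/1.857) ≈ 2.78 s.

t ≈ 2.78 s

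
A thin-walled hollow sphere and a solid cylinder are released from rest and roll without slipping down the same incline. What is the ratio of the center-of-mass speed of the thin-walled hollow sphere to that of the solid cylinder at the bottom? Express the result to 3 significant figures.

v_ratio ≈ 0.949

Each satisfies Mgh = ½(1+k)Mv² with k = I/(MR²), so v ∝ 1/√(1+k).
For the thin-walled hollow sphere k = 2/3; for the solid cylinder k = 0.5.
v₁/v₂ = √((1+k₂)/(1+k₁)) = √(1.5/1.667) ≈ 0.949.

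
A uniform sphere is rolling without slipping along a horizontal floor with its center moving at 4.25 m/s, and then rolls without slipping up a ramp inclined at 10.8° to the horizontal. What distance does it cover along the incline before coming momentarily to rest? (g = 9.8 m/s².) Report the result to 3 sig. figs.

With I = (2/5)MR², the ratio k = I/(MR²) is 0.4.
Since it rolls without slipping, ω = v/R and KE = ½Mv² + ½Iω² = ½(1+k)Mv² = (7/10)Mv².
Setting this equal to Mgh gives the vertical rise h = (1+k)v₀²/(2g) = 1.4×4.25²/(2×9.8) = 1.29 m.
The distance along the slope is d = h/sinθ = 1.29/sin10.8° ≈ 6.89 m.

d ≈ 6.89 m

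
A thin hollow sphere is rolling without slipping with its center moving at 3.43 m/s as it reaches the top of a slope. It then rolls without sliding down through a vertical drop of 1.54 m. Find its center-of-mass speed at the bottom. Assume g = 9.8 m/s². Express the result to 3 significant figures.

Here I = (2/3)MR², so the shape factor k = I/(MR²) = 2/3.
Pure rolling means v = ωR; then KE = ½Mv² + ½I(v/R)² = ½(1+k)Mv² = (5/6)Mv².
Conserving energy between top and bottom: (5/6)Mv² = (5/6)Mv₀² + Mgh, hence v² = v₀² + 2gh/(1+k).
v = √(3.43² + 2×9.8×1.54/1.667) = √29.88 ≈ 5.47 m/s.

v ≈ 5.47 m/s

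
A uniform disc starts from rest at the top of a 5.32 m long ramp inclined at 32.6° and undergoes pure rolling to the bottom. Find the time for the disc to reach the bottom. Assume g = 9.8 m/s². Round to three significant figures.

t ≈ 1.74 s

The moment of inertia is (1/2)MR², giving k ≡ I/(MR²) = 0.5.
Newton's second law down the slope: Mg sinθ − f = Ma. The torque equation fR = Iα (with α = a/R) gives f = kMa.
Hence a = g sinθ/(1+k) = 9.8×sin32.6°/1.5 = 3.52 m/s².
With constant a from rest, t = √(2L/a) = √(2·5.32/3.52) ≈ 1.74 s.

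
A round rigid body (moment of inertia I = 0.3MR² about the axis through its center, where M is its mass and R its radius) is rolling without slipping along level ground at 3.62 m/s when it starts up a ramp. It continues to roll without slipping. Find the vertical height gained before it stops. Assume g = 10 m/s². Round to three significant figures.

For this body I = 0.3MR², i.e. k = I/(MR²) = 0.3.
Rolling without slipping gives ω = v/R, so the total kinetic energy is ½Mv² + ½Iω² = ½(1+k)Mv² = (13/20)Mv².
At the top the kinetic energy is zero, so (13/20)Mv₀² = Mgh.
Thus h = (1+k)v₀²/(2g) = 1.3 × 3.62² / (2 × 10) ≈ 0.852 m.

h ≈ 0.852 m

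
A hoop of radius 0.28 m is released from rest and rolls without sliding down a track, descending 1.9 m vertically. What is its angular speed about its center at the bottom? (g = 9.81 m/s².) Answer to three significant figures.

ω ≈ 15.4 rad/s

Here I = MR², so the shape factor k = I/(MR²) = 1.
The rolling condition ω = v/R makes the rotational term ½I(v/R)² = ½kMv², so KE_total = ½(1+k)Mv² = Mv².
Energy conservation Mgh = ½(1+k)Mv² gives v = √(2gh/(1+k)) = √(2 × 9.81 × 1.9 / 2) = 4.317 m/s.
The angular speed follows from ω = v/R = 4.317/0.28 ≈ 15.4 rad/s.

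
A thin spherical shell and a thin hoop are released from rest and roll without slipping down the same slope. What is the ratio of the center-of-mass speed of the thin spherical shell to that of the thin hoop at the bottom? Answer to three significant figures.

Each satisfies Mgh = ½(1+k)Mv² with k = I/(MR²), so v ∝ 1/√(1+k).
For the thin spherical shell k = 2/3; for the thin hoop k = 1.
v₁/v₂ = √((1+k₂)/(1+k₁)) = √(2/1.667) ≈ 1.10.

v_ratio ≈ 1.10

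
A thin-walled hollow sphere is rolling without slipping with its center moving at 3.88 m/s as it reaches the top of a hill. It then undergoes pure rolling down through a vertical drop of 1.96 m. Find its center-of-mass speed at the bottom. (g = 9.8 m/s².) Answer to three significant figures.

Here I = (2/3)MR², so the shape factor k = I/(MR²) = 2/3.
Rolling without slipping gives ω = v/R, so the total kinetic energy is ½Mv² + ½Iω² = ½(1+k)Mv² = (5/6)Mv².
Energy conservation: (5/6)Mv₀² + Mgh = (5/6)Mv², so v² = v₀² + 2gh/(1+k).
v = √(3.88² + 2×9.8×1.96/1.667) = √38.1 ≈ 6.17 m/s.

v ≈ 6.17 m/s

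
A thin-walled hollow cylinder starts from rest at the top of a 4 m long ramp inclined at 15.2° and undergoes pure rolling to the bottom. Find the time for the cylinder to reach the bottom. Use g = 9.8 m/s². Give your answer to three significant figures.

t ≈ 2.50 s

The moment of inertia is MR², giving k ≡ I/(MR²) = 1.
Along the incline Mg sinθ − f = Ma, and torque about the center fR = Iα = kMR²(a/R) gives f = kMa.
Hence a = g sinθ/(1+k) = 9.8×sin15.2°/2 = 1.285 m/s².
With constant a from rest, t = √(2L/a) = √(2·4/1.285) ≈ 2.50 s.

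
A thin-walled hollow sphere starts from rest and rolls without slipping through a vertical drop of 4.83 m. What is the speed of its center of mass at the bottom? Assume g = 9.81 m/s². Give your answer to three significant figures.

v ≈ 7.54 m/s

With I = (2/3)MR², the ratio k = I/(MR²) is 2/3.
Rolling without slipping gives ω = v/R, so the total kinetic energy is ½Mv² + ½Iω² = ½(1+k)Mv² = (5/6)Mv².
Energy conservation: Mgh = (5/6)Mv², so v = √(2gh/(1+k)) = √(2 × 9.81 × 4.83 / 1.667) ≈ 7.54 m/s.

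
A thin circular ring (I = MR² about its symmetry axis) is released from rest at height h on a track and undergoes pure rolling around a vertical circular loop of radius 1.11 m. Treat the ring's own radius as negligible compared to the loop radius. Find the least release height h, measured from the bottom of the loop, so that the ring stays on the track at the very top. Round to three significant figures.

With I = MR², the ratio k = I/(MR²) is 1.
At the top, contact is just lost when gravity alone supplies the centripetal force: Mg = Mv_top²/r, i.e. v_top² = gr.
With ω = v/R, the kinetic energy at speed v is ½(1+k)Mv² = Mv².
Energy conservation from release (height h) to the top (height 2r): Mgh = Mg(2r) + M·gr.
Thus h_min = 2r + (1+k)r/2 = r(2 + 2/2) = 1.11 × 3 ≈ 3.33 m.

h_min ≈ 3.33 m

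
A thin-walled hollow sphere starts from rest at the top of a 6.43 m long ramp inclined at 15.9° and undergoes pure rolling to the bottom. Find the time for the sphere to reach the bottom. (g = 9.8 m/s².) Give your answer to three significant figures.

With I = (2/3)MR², the ratio k = I/(MR²) is 2/3.
Newton's second law down the slope: Mg sinθ − f = Ma. The torque equation fR = Iα (with α = a/R) gives f = kMa.
Hence a = g sinθ/(1+k) = 9.8×sin15.9°/1.667 = 1.611 m/s².
Starting from rest, L = ½at², so t = √(2L/a) = √(2×6.43/1.611) ≈ 2.83 s.

t ≈ 2.83 s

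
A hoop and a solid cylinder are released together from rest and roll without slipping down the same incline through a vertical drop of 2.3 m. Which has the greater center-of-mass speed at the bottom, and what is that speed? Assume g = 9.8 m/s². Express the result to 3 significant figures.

For rolling without slipping, Mgh = ½(1+k)Mv² where k = I/(MR²), so v = √(2gh/(1+k)).
Hoop: k = 1, giving v = √(2×9.8×2.3/2) = 4.748 m/s.
Solid cylinder: k = 0.5, giving v = √(2×9.8×2.3/1.5) = 5.482 m/s.
The smaller k wins: the solid cylinder, at ≈ 5.48 m/s.

the solid cylinder, at v ≈ 5.48 m/s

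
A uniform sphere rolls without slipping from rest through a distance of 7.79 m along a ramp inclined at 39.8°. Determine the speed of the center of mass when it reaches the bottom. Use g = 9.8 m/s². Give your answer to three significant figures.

v ≈ 8.36 m/s

For this body I = (2/5)MR², i.e. k = I/(MR²) = 0.4.
Since it rolls without slipping, ω = v/R and KE = ½Mv² + ½Iω² = ½(1+k)Mv² = (7/10)Mv².
The vertical drop is h = L sinθ = 7.79 × sin39.8° = 4.986 m.
Energy conservation: Mgh = (7/10)Mv², so v = √(2gh/(1+k)) = √(2 × 9.8 × 4.986 / 1.4) ≈ 8.36 m/s.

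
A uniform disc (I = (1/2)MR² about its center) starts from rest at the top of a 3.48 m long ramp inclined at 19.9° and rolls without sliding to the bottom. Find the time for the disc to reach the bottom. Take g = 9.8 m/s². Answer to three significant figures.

t ≈ 1.77 s

The moment of inertia is (1/2)MR², giving k ≡ I/(MR²) = 0.5.
Newton's second law down the slope: Mg sinθ − f = Ma. The torque equation fR = Iα (with α = a/R) gives f = kMa.
Hence a = g sinθ/(1+k) = 9.8×sin19.9°/1.5 = 2.224 m/s².
With constant a from rest, t = √(2L/a) = √(2·3.48/2.224) ≈ 1.77 s.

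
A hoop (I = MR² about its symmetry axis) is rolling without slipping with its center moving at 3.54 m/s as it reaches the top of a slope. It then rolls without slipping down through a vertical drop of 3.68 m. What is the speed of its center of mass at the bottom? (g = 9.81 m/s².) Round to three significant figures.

For this body I = MR², i.e. k = I/(MR²) = 1.
Pure rolling means v = ωR; then KE = ½Mv² + ½I(v/R)² = ½(1+k)Mv² = Mv².
Energy conservation: Mv₀² + Mgh = Mv², so v² = v₀² + 2gh/(1+k).
v = √(3.54² + 2×9.81×3.68/2) = √48.63 ≈ 6.97 m/s.

v ≈ 6.97 m/s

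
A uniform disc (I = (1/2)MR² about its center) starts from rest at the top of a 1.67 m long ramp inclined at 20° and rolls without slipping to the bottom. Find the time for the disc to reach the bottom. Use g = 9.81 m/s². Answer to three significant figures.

t ≈ 1.22 s

With I = (1/2)MR², the ratio k = I/(MR²) is 0.5.
Along the incline Mg sinθ − f = Ma, and torque about the center fR = Iα = kMR²(a/R) gives f = kMa.
Hence a = g sinθ/(1+k) = 9.81×sin20°/1.5 = 2.237 m/s².
With constant a from rest, t = √(2L/a) = √(2·1.67/2.237) ≈ 1.22 s.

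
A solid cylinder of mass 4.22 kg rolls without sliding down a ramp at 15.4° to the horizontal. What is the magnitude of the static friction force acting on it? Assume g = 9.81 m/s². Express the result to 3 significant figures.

f ≈ 3.66 N

With I = (1/2)MR², the ratio k = I/(MR²) is 0.5.
Translational: Mg sinθ − f = Ma. Rotational about the CM: fR = Iα = kMRa, so f = kMa.
Combining, a = g sinθ/(1+k) and f = kMa = kMg sinθ/(1+k).
f = 0.5 × 4.22 × 9.81 × sin15.4° / 1.5 ≈ 3.66 N.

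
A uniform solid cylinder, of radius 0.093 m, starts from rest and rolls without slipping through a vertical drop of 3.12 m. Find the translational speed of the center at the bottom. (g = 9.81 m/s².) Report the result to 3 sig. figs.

v ≈ 6.39 m/s

The moment of inertia is (1/2)MR², giving k ≡ I/(MR²) = 0.5.
The rolling condition ω = v/R makes the rotational term ½I(v/R)² = ½kMv², so KE_total = ½(1+k)Mv² = (3/4)Mv².
Energy conservation: Mgh = (3/4)Mv², so v = √(2gh/(1+k)) = √(2 × 9.81 × 3.12 / 1.5) ≈ 6.39 m/s.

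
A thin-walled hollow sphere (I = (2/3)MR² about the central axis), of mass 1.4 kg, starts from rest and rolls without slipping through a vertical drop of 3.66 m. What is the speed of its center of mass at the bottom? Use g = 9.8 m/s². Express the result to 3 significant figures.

For this body I = (2/3)MR², i.e. k = I/(MR²) = 2/3.
Since it rolls without slipping, ω = v/R and KE = ½Mv² + ½Iω² = ½(1+k)Mv² = (5/6)Mv².
Energy conservation: Mgh = (5/6)Mv², so v = √(2gh/(1+k)) = √(2 × 9.8 × 3.66 / 1.667) ≈ 6.56 m/s.

v ≈ 6.56 m/s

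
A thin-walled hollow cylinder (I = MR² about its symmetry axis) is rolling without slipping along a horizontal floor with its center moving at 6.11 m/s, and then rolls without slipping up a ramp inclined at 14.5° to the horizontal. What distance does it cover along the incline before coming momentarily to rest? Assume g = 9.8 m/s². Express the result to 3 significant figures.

With I = MR², the ratio k = I/(MR²) is 1.
Rolling without slipping gives ω = v/R, so the total kinetic energy is ½Mv² + ½Iω² = ½(1+k)Mv² = Mv².
Setting this equal to Mgh gives the vertical rise h = (1+k)v₀²/(2g) = 2×6.11²/(2×9.8) = 3.809 m.
Along the incline, d = h/sinθ = 3.809/sin14.5° ≈ 15.2 m.

d ≈ 15.2 m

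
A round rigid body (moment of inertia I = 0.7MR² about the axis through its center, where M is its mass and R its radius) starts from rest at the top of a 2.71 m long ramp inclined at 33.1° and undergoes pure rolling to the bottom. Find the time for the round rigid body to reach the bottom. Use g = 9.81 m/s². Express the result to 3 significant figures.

t ≈ 1.31 s

With I = 0.7MR², the ratio k = I/(MR²) is 0.7.
Newton's second law down the slope: Mg sinθ − f = Ma. The torque equation fR = Iα (with α = a/R) gives f = kMa.
Hence a = g sinθ/(1+k) = 9.81×sin33.1°/1.7 = 3.151 m/s².
With constant a from rest, t = √(2L/a) = √(2·2.71/3.151) ≈ 1.31 s.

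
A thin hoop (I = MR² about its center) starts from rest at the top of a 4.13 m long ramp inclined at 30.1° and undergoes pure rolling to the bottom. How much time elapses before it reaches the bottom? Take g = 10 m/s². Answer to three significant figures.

For this body I = MR², i.e. k = I/(MR²) = 1.
Newton's second law down the slope: Mg sinθ − f = Ma. The torque equation fR = Iα (with α = a/R) gives f = kMa.
Hence a = g sinθ/(1+k) = 10×sin30.1°/2 = 2.508 m/s².
Starting from rest, L = ½at², so t = √(2L/a) = √(2×4.13/2.508) ≈ 1.81 s.

t ≈ 1.81 s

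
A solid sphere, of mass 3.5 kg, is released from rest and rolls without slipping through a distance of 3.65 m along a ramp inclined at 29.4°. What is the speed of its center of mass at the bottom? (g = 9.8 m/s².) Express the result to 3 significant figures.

v ≈ 5.01 m/s

For this body I = (2/5)MR², i.e. k = I/(MR²) = 0.4.
Since it rolls without slipping, ω = v/R and KE = ½Mv² + ½Iω² = ½(1+k)Mv² = (7/10)Mv².
The vertical drop is h = L sinθ = 3.65 × sin29.4° = 1.792 m.
Setting Mgh = (7/10)Mv² gives v = √(2gh/(1+k)) = √(2·9.8·1.792/1.4) ≈ 5.01 m/s.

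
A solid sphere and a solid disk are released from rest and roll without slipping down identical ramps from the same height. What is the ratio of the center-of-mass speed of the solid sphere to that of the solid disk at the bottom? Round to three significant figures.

Each satisfies Mgh = ½(1+k)Mv² with k = I/(MR²), so v ∝ 1/√(1+k).
For the solid sphere k = 0.4; for the solid disk k = 0.5.
v₁/v₂ = √((1+k₂)/(1+k₁)) = √(1.5/1.4) ≈ 1.04.

v_ratio ≈ 1.04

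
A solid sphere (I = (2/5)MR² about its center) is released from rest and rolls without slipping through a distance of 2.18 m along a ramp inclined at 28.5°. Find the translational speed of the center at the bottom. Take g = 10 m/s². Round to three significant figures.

v ≈ 3.85 m/s

Here I = (2/5)MR², so the shape factor k = I/(MR²) = 0.4.
Rolling without slipping gives ω = v/R, so the total kinetic energy is ½Mv² + ½Iω² = ½(1+k)Mv² = (7/10)Mv².
The vertical drop is h = L sinθ = 2.18 × sin28.5° = 1.04 m.
Setting Mgh = (7/10)Mv² gives v = √(2gh/(1+k)) = √(2·10·1.04/1.4) ≈ 3.85 m/s.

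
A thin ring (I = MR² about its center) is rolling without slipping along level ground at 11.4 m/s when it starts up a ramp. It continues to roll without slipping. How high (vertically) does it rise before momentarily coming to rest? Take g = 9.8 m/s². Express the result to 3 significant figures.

For this body I = MR², i.e. k = I/(MR²) = 1.
Since it rolls without slipping, ω = v/R and KE = ½Mv² + ½Iω² = ½(1+k)Mv² = Mv².
At the top the kinetic energy is zero, so Mv₀² = Mgh.
Thus h = (1+k)v₀²/(2g) = 2 × 11.4² / (2 × 9.8) ≈ 13.3 m.

h ≈ 13.3 m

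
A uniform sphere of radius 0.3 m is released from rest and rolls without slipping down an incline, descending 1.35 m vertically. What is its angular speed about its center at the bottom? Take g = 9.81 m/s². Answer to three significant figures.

ω ≈ 14.5 rad/s

With I = (2/5)MR², the ratio k = I/(MR²) is 0.4.
Pure rolling means v = ωR; then KE = ½Mv² + ½I(v/R)² = ½(1+k)Mv² = (7/10)Mv².
Energy conservation Mgh = ½(1+k)Mv² gives v = √(2gh/(1+k)) = √(2 × 9.81 × 1.35 / 1.4) = 4.35 m/s.
Then ω = v/R = 4.35 / 0.3 ≈ 14.5 rad/s.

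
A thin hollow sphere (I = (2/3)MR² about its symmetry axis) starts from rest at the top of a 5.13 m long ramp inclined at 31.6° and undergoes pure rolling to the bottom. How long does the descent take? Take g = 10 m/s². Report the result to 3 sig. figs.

t ≈ 1.81 s

With I = (2/3)MR², the ratio k = I/(MR²) is 2/3.
Translational: Mg sinθ − f = Ma. Rotational about the CM: fR = Iα = kMRa, so f = kMa.
Hence a = g sinθ/(1+k) = 10×sin31.6°/1.667 = 3.144 m/s².
Starting from rest, L = ½at², so t = √(2L/a) = √(2×5.13/3.144) ≈ 1.81 s.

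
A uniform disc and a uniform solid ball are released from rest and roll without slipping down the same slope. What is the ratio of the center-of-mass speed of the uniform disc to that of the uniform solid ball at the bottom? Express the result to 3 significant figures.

v_ratio ≈ 0.966

Each satisfies Mgh = ½(1+k)Mv² with k = I/(MR²), so v ∝ 1/√(1+k).
For the uniform disc k = 0.5; for the uniform solid ball k = 0.4.
v₁/v₂ = √((1+k₂)/(1+k₁)) = √(1.4/1.5) ≈ 0.966.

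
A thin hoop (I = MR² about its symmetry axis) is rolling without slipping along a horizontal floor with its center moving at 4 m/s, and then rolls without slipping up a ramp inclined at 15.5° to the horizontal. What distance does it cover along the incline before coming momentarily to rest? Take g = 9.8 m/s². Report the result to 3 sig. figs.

Here I = MR², so the shape factor k = I/(MR²) = 1.
Pure rolling means v = ωR; then KE = ½Mv² + ½I(v/R)² = ½(1+k)Mv² = Mv².
Setting this equal to Mgh gives the vertical rise h = (1+k)v₀²/(2g) = 2×4²/(2×9.8) = 1.633 m.
The distance along the slope is d = h/sinθ = 1.633/sin15.5° ≈ 6.11 m.

d ≈ 6.11 m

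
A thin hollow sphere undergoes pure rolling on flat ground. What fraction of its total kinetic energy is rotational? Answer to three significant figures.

Here I = (2/3)MR², so the shape factor k = I/(MR²) = 2/3.
Since ω = v/R, the translational part is ½Mv² and the rotational part is ½I(v/R)² = ½kMv²; the total is ½(1+k)Mv².
The rotational fraction is therefore k/(1+k) = (2/3)/1.667 ≈ 0.400.

fraction ≈ 0.400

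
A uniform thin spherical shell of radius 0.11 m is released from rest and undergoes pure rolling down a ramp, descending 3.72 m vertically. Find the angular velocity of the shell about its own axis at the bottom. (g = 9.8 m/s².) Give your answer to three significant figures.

ω ≈ 60.1 rad/s

For this body I = (2/3)MR², i.e. k = I/(MR²) = 2/3.
The rolling condition ω = v/R makes the rotational term ½I(v/R)² = ½kMv², so KE_total = ½(1+k)Mv² = (5/6)Mv².
Energy conservation Mgh = ½(1+k)Mv² gives v = √(2gh/(1+k)) = √(2 × 9.8 × 3.72 / 1.667) = 6.614 m/s.
Then ω = v/R = 6.614 / 0.11 ≈ 60.1 rad/s.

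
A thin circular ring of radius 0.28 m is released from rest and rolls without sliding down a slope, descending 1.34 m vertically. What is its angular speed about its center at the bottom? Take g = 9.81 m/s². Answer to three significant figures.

ω ≈ 12.9 rad/s

The moment of inertia is MR², giving k ≡ I/(MR²) = 1.
Rolling without slipping gives ω = v/R, so the total kinetic energy is ½Mv² + ½Iω² = ½(1+k)Mv² = Mv².
Energy conservation Mgh = ½(1+k)Mv² gives v = √(2gh/(1+k)) = √(2 × 9.81 × 1.34 / 2) = 3.626 m/s.
Then ω = v/R = 3.626 / 0.28 ≈ 12.9 rad/s.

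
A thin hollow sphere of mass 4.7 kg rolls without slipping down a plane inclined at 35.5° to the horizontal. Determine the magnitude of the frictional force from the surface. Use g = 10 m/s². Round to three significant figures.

f ≈ 10.9 N

With I = (2/3)MR², the ratio k = I/(MR²) is 2/3.
Newton's second law down the slope: Mg sinθ − f = Ma. The torque equation fR = Iα (with α = a/R) gives f = kMa.
Combining, a = g sinθ/(1+k) and f = kMa = kMg sinθ/(1+k).
f = (2/3) × 4.7 × 10 × sin35.5° / 1.667 ≈ 10.9 N.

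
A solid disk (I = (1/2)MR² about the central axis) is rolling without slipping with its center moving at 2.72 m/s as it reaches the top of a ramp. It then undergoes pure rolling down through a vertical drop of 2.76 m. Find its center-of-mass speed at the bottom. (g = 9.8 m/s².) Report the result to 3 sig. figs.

v ≈ 6.59 m/s

With I = (1/2)MR², the ratio k = I/(MR²) is 0.5.
Since it rolls without slipping, ω = v/R and KE = ½Mv² + ½Iω² = ½(1+k)Mv² = (3/4)Mv².
Energy conservation: (3/4)Mv₀² + Mgh = (3/4)Mv², so v² = v₀² + 2gh/(1+k).
v = √(2.72² + 2×9.8×2.76/1.5) = √43.46 ≈ 6.59 m/s.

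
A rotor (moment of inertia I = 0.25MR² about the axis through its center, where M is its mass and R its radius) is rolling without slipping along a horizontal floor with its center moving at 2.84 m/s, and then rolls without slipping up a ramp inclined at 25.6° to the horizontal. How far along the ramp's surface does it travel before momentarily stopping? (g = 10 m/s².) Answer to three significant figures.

d ≈ 1.17 m

The moment of inertia is 0.25MR², giving k ≡ I/(MR²) = 0.25.
Rolling without slipping gives ω = v/R, so the total kinetic energy is ½Mv² + ½Iω² = ½(1+k)Mv² = (5/8)Mv².
Setting this equal to Mgh gives the vertical rise h = (1+k)v₀²/(2g) = 1.25×2.84²/(2×10) = 0.5041 m.
Along the incline, d = h/sinθ = 0.5041/sin25.6° ≈ 1.17 m.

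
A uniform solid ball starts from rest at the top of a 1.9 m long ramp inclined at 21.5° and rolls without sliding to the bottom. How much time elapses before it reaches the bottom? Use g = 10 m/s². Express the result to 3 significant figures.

t ≈ 1.20 s

The moment of inertia is (2/5)MR², giving k ≡ I/(MR²) = 0.4.
Translational: Mg sinθ − f = Ma. Rotational about the CM: fR = Iα = kMRa, so f = kMa.
Hence a = g sinθ/(1+k) = 10×sin21.5°/1.4 = 2.618 m/s².
Starting from rest, L = ½at², so t = √(2L/a) = √(2×1.9/2.618) ≈ 1.20 s.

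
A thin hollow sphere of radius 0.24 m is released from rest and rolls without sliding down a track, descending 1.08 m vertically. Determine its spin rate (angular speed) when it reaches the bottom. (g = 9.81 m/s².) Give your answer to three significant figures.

Here I = (2/3)MR², so the shape factor k = I/(MR²) = 2/3.
Rolling without slipping gives ω = v/R, so the total kinetic energy is ½Mv² + ½Iω² = ½(1+k)Mv² = (5/6)Mv².
Energy conservation Mgh = ½(1+k)Mv² gives v = √(2gh/(1+k)) = √(2 × 9.81 × 1.08 / 1.667) = 3.566 m/s.
Then ω = v/R = 3.566 / 0.24 ≈ 14.9 rad/s.

ω ≈ 14.9 rad/s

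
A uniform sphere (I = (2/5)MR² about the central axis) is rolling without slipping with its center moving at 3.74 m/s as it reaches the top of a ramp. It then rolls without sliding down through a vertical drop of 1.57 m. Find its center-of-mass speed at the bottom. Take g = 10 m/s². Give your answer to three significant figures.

v ≈ 6.03 m/s

Here I = (2/5)MR², so the shape factor k = I/(MR²) = 0.4.
Since it rolls without slipping, ω = v/R and KE = ½Mv² + ½Iω² = ½(1+k)Mv² = (7/10)Mv².
Conserving energy between top and bottom: (7/10)Mv² = (7/10)Mv₀² + Mgh, hence v² = v₀² + 2gh/(1+k).
v = √(3.74² + 2×10×1.57/1.4) = √36.42 ≈ 6.03 m/s.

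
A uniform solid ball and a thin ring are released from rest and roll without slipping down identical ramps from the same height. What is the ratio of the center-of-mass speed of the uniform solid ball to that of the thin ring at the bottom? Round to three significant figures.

Each satisfies Mgh = ½(1+k)Mv² with k = I/(MR²), so v ∝ 1/√(1+k).
For the uniform solid ball k = 0.4; for the thin ring k = 1.
v₁/v₂ = √((1+k₂)/(1+k₁)) = √(2/1.4) ≈ 1.20.

v_ratio ≈ 1.20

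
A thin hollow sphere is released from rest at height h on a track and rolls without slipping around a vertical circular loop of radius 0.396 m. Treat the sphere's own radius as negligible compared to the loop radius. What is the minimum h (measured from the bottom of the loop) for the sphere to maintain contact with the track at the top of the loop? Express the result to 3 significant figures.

Here I = (2/3)MR², so the shape factor k = I/(MR²) = 2/3.
At the top of the loop, the minimum-contact condition is Mg = Mv_top²/r, so v_top² = gr.
With ω = v/R, the kinetic energy at speed v is ½(1+k)Mv² = (5/6)Mv².
Energy conservation from release (height h) to the top (height 2r): Mgh = Mg(2r) + (5/6)M·gr.
Thus h_min = 2r + (1+k)r/2 = r(2 + 1.667/2) = 0.396 × 2.833 ≈ 1.12 m.

h_min ≈ 1.12 m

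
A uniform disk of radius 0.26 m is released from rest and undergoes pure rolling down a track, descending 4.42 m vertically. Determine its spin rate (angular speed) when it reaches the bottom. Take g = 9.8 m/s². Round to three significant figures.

The moment of inertia is (1/2)MR², giving k ≡ I/(MR²) = 0.5.
Since it rolls without slipping, ω = v/R and KE = ½Mv² + ½Iω² = ½(1+k)Mv² = (3/4)Mv².
Energy conservation Mgh = ½(1+k)Mv² gives v = √(2gh/(1+k)) = √(2 × 9.8 × 4.42 / 1.5) = 7.6 m/s.
The angular speed follows from ω = v/R = 7.6/0.26 ≈ 29.2 rad/s.

ω ≈ 29.2 rad/s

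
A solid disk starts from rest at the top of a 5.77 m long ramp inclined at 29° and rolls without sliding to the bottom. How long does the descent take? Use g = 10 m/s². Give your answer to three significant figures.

t ≈ 1.89 s

Here I = (1/2)MR², so the shape factor k = I/(MR²) = 0.5.
Along the incline Mg sinθ − f = Ma, and torque about the center fR = Iα = kMR²(a/R) gives f = kMa.
Hence a = g sinθ/(1+k) = 10×sin29°/1.5 = 3.232 m/s².
Starting from rest, L = ½at², so t = √(2L/a) = √(2×5.77/3.232) ≈ 1.89 s.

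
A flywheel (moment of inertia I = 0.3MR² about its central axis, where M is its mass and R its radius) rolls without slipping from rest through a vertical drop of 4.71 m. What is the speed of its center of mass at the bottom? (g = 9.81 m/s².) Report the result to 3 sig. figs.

v ≈ 8.43 m/s

With I = 0.3MR², the ratio k = I/(MR²) is 0.3.
Rolling without slipping gives ω = v/R, so the total kinetic energy is ½Mv² + ½Iω² = ½(1+k)Mv² = (13/20)Mv².
Energy conservation: Mgh = (13/20)Mv², so v = √(2gh/(1+k)) = √(2 × 9.81 × 4.71 / 1.3) ≈ 8.43 m/s.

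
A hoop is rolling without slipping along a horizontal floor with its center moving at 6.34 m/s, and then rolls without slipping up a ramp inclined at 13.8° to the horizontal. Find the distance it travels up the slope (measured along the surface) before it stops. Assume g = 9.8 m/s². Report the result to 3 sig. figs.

d ≈ 17.2 m

With I = MR², the ratio k = I/(MR²) is 1.
Pure rolling means v = ωR; then KE = ½Mv² + ½I(v/R)² = ½(1+k)Mv² = Mv².
Setting this equal to Mgh gives the vertical rise h = (1+k)v₀²/(2g) = 2×6.34²/(2×9.8) = 4.102 m.
The distance along the slope is d = h/sinθ = 4.102/sin13.8° ≈ 17.2 m.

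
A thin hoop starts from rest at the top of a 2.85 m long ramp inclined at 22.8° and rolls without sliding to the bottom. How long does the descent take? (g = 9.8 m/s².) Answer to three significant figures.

Here I = MR², so the shape factor k = I/(MR²) = 1.
Newton's second law down the slope: Mg sinθ − f = Ma. The torque equation fR = Iα (with α = a/R) gives f = kMa.
Hence a = g sinθ/(1+k) = 9.8×sin22.8°/2 = 1.899 m/s².
Starting from rest, L = ½at², so t = √(2L/a) = √(2×2.85/1.899) ≈ 1.73 s.

t ≈ 1.73 s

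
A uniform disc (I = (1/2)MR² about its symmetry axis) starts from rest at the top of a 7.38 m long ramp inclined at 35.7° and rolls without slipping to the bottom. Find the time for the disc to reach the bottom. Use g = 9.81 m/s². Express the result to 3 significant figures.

t ≈ 1.97 s

The moment of inertia is (1/2)MR², giving k ≡ I/(MR²) = 0.5.
Newton's second law down the slope: Mg sinθ − f = Ma. The torque equation fR = Iα (with α = a/R) gives f = kMa.
Hence a = g sinθ/(1+k) = 9.81×sin35.7°/1.5 = 3.816 m/s².
Starting from rest, L = ½at², so t = √(2L/a) = √(2×7.38/3.816) ≈ 1.97 s.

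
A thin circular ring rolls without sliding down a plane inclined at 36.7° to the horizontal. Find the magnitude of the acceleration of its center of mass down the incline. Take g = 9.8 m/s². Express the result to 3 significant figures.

Here I = MR², so the shape factor k = I/(MR²) = 1.
Newton's second law down the slope: Mg sinθ − f = Ma. The torque equation fR = Iα (with α = a/R) gives f = kMa.
Eliminating f: Mg sinθ = (1+k)Ma, so a = g sinθ/(1+k) = 9.8 × sin36.7° / 2 ≈ 2.93 m/s².

a ≈ 2.93 m/s²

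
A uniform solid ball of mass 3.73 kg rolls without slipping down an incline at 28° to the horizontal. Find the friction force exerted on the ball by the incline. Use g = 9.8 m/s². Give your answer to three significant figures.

f ≈ 4.90 N

Here I = (2/5)MR², so the shape factor k = I/(MR²) = 0.4.
Newton's second law down the slope: Mg sinθ − f = Ma. The torque equation fR = Iα (with α = a/R) gives f = kMa.
Combining, a = g sinθ/(1+k) and f = kMa = kMg sinθ/(1+k).
f = 0.4 × 3.73 × 9.8 × sin28° / 1.4 ≈ 4.90 N.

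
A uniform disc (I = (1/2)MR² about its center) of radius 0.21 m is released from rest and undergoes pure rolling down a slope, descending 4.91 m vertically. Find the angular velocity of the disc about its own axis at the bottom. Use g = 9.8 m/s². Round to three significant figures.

The moment of inertia is (1/2)MR², giving k ≡ I/(MR²) = 0.5.
Pure rolling means v = ωR; then KE = ½Mv² + ½I(v/R)² = ½(1+k)Mv² = (3/4)Mv².
Energy conservation Mgh = ½(1+k)Mv² gives v = √(2gh/(1+k)) = √(2 × 9.8 × 4.91 / 1.5) = 8.01 m/s.
The angular speed follows from ω = v/R = 8.01/0.21 ≈ 38.1 rad/s.

ω ≈ 38.1 rad/s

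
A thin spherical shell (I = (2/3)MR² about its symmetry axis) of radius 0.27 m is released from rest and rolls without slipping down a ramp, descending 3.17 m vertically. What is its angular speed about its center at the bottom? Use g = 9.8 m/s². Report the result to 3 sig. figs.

With I = (2/3)MR², the ratio k = I/(MR²) is 2/3.
Rolling without slipping gives ω = v/R, so the total kinetic energy is ½Mv² + ½Iω² = ½(1+k)Mv² = (5/6)Mv².
Energy conservation Mgh = ½(1+k)Mv² gives v = √(2gh/(1+k)) = √(2 × 9.8 × 3.17 / 1.667) = 6.106 m/s.
Then ω = v/R = 6.106 / 0.27 ≈ 22.6 rad/s.

ω ≈ 22.6 rad/s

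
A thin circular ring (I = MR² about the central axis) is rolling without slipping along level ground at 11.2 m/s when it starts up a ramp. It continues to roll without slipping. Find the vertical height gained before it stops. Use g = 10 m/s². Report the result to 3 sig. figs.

With I = MR², the ratio k = I/(MR²) is 1.
Rolling without slipping gives ω = v/R, so the total kinetic energy is ½Mv² + ½Iω² = ½(1+k)Mv² = Mv².
At the top the kinetic energy is zero, so Mv₀² = Mgh.
Thus h = (1+k)v₀²/(2g) = 2 × 11.2² / (2 × 10) ≈ 12.5 m.

h ≈ 12.5 m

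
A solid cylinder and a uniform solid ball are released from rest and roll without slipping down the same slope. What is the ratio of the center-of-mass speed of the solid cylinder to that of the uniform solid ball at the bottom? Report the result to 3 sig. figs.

Each satisfies Mgh = ½(1+k)Mv² with k = I/(MR²), so v ∝ 1/√(1+k).
For the solid cylinder k = 0.5; for the uniform solid ball k = 0.4.
v₁/v₂ = √((1+k₂)/(1+k₁)) = √(1.4/1.5) ≈ 0.966.

v_ratio ≈ 0.966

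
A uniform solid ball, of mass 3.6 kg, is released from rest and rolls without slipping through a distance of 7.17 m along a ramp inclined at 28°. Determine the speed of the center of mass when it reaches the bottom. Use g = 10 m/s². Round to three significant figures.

The moment of inertia is (2/5)MR², giving k ≡ I/(MR²) = 0.4.
Since it rolls without slipping, ω = v/R and KE = ½Mv² + ½Iω² = ½(1+k)Mv² = (7/10)Mv².
The vertical drop is h = L sinθ = 7.17 × sin28° = 3.366 m.
Setting Mgh = (7/10)Mv² gives v = √(2gh/(1+k)) = √(2·10·3.366/1.4) ≈ 6.93 m/s.

v ≈ 6.93 m/s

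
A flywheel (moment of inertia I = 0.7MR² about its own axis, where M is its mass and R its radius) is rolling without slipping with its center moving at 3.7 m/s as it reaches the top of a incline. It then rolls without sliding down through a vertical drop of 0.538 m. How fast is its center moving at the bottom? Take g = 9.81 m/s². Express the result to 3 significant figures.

Here I = 0.7MR², so the shape factor k = I/(MR²) = 0.7.
Rolling without slipping gives ω = v/R, so the total kinetic energy is ½Mv² + ½Iω² = ½(1+k)Mv² = (17/20)Mv².
Energy conservation: (17/20)Mv₀² + Mgh = (17/20)Mv², so v² = v₀² + 2gh/(1+k).
v = √(3.7² + 2×9.81×0.538/1.7) = √19.9 ≈ 4.46 m/s.

v ≈ 4.46 m/s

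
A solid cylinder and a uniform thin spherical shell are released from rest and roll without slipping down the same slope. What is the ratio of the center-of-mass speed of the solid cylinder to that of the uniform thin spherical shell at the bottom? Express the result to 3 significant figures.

v_ratio ≈ 1.05

Each satisfies Mgh = ½(1+k)Mv² with k = I/(MR²), so v ∝ 1/√(1+k).
For the solid cylinder k = 0.5; for the uniform thin spherical shell k = 2/3.
v₁/v₂ = √((1+k₂)/(1+k₁)) = √(1.667/1.5) ≈ 1.05.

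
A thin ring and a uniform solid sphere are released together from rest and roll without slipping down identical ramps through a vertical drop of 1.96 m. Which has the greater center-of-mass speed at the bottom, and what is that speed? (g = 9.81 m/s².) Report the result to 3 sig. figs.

the uniform solid sphere, at v ≈ 5.24 m/s

For rolling without slipping, Mgh = ½(1+k)Mv² where k = I/(MR²), so v = √(2gh/(1+k)).
Thin ring: k = 1, giving v = √(2×9.81×1.96/2) = 4.385 m/s.
Uniform solid sphere: k = 0.4, giving v = √(2×9.81×1.96/1.4) = 5.241 m/s.
The smaller k wins: the uniform solid sphere, at ≈ 5.24 m/s.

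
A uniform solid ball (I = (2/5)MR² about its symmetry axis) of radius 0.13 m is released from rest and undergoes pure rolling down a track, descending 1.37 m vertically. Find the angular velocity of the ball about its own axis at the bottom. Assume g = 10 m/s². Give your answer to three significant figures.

ω ≈ 34.0 rad/s

The moment of inertia is (2/5)MR², giving k ≡ I/(MR²) = 0.4.
Since it rolls without slipping, ω = v/R and KE = ½Mv² + ½Iω² = ½(1+k)Mv² = (7/10)Mv².
Energy conservation Mgh = ½(1+k)Mv² gives v = √(2gh/(1+k)) = √(2 × 10 × 1.37 / 1.4) = 4.424 m/s.
The angular speed follows from ω = v/R = 4.424/0.13 ≈ 34.0 rad/s.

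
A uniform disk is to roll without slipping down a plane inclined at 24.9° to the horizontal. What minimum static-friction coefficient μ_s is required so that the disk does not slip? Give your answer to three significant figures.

The moment of inertia is (1/2)MR², giving k ≡ I/(MR²) = 0.5.
Newton's second law down the slope: Mg sinθ − f = Ma. The torque equation fR = Iα (with α = a/R) gives f = kMa.
These give a = g sinθ/(1+k) and the required friction f = kMg sinθ/(1+k).
The normal force is N = Mg cosθ, so μ_min = f/N = k tanθ/(1+k).
μ_min = 0.5 × tan24.9° / 1.5 ≈ 0.155.

μ_min ≈ 0.155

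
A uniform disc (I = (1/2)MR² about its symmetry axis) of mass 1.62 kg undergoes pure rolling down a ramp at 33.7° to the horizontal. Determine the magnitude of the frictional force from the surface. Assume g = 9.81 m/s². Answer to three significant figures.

f ≈ 2.94 N

Here I = (1/2)MR², so the shape factor k = I/(MR²) = 0.5.
Translational: Mg sinθ − f = Ma. Rotational about the CM: fR = Iα = kMRa, so f = kMa.
Combining, a = g sinθ/(1+k) and f = kMa = kMg sinθ/(1+k).
f = 0.5 × 1.62 × 9.81 × sin33.7° / 1.5 ≈ 2.94 N.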